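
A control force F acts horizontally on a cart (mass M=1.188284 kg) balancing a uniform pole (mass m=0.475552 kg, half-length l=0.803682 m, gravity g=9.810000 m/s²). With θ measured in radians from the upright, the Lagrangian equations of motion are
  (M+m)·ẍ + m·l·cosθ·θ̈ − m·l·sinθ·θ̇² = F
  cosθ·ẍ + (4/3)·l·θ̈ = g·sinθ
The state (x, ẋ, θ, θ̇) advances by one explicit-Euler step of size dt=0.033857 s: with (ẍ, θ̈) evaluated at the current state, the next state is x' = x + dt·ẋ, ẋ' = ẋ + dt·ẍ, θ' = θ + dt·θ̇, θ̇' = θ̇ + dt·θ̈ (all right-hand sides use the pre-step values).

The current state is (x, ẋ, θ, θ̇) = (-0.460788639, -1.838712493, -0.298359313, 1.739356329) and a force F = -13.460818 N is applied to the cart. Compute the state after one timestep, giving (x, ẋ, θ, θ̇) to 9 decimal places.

sinθ=-0.293952401, cosθ=0.955820059
temp = (F + m·l·θ̇²·sinθ)/(M+m) = (-13.460818 + -0.339888437)/1.663836 = -8.294511260
θ̈ = (g·sinθ − cosθ·temp)/(l·(4/3 − m·cos²θ/(M+m))) = 5.853867404
ẍ = temp − m·l·θ̈·cosθ/(M+m) = -9.579770571
Euler: x'=-0.460788639+0.033857·-1.838712493=-0.523041928, ẋ'=-1.838712493+0.033857·-9.579770571=-2.163054785
       θ'=-0.298359313+0.033857·1.739356329=-0.239469926, θ̇'=1.739356329+0.033857·5.853867404=1.937550718

(-0.523041928, -2.163054785, -0.239469926, 1.937550718)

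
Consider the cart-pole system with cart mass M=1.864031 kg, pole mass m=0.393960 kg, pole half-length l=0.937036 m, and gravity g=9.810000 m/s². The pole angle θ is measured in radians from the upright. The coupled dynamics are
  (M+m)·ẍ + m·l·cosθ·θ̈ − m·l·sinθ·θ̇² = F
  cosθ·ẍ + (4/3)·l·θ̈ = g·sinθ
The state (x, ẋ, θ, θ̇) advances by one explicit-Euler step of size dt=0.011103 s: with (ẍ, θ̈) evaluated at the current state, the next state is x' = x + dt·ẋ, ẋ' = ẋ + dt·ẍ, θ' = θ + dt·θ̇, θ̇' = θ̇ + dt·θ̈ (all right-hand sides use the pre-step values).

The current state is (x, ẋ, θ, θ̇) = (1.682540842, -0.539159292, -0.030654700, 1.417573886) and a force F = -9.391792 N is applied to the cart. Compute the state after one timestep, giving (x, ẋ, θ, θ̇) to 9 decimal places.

sinθ=-0.030649899, cosθ=0.999530181
temp = (F + m·l·θ̇²·sinθ)/(M+m) = (-9.391792 + -0.022736775)/2.257991 = -4.169427059
θ̈ = (g·sinθ − cosθ·temp)/(l·(4/3 − m·cos²θ/(M+m))) = 3.560429150
ẍ = temp − m·l·θ̈·cosθ/(M+m) = -4.751241450
Euler: x'=1.682540842+0.011103·-0.539159292=1.676554556, ẋ'=-0.539159292+0.011103·-4.751241450=-0.591912326
       θ'=-0.030654700+0.011103·1.417573886=-0.014915377, θ̇'=1.417573886+0.011103·3.560429150=1.457105331

(1.676554556, -0.591912326, -0.014915377, 1.457105331)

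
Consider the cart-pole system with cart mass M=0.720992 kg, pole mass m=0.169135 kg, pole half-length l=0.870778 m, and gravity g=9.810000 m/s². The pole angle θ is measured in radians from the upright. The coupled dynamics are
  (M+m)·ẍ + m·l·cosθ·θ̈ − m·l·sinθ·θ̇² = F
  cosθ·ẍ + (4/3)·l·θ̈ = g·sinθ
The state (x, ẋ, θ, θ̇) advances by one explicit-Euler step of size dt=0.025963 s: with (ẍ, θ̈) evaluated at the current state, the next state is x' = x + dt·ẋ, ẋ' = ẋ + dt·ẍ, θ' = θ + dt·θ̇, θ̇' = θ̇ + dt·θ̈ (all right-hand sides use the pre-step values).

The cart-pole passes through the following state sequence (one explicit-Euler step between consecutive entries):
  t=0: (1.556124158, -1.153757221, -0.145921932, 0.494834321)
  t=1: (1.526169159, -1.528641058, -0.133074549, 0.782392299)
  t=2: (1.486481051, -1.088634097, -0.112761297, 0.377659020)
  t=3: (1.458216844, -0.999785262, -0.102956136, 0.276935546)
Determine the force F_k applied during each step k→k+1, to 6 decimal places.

F_0 = -11.233560 N
F_1 = 12.821744 N
F_2 = 2.480756 N

step 0→1:
  ẍ = (ẋ'−ẋ)/dt = (-1.528641058−-1.153757221)/0.025963 = -14.439157
  θ̈ = (θ̇'−θ̇)/dt = (0.782392299−0.494834321)/0.025963 = 11.075684
  sinθ=-0.145405, cosθ=0.989372
  F = (M+m)·ẍ + m·l·cosθ·θ̈ − m·l·sinθ·θ̇² = -12.852684 + 1.613880 − -0.005244 = -11.233560
step 1→2:
  ẍ = (ẋ'−ẋ)/dt = (-1.088634097−-1.528641058)/0.025963 = 16.947462
  θ̈ = (θ̇'−θ̇)/dt = (0.377659020−0.782392299)/0.025963 = -15.588849
  sinθ=-0.132682, cosθ=0.991159
  F = (M+m)·ẍ + m·l·cosθ·θ̈ − m·l·sinθ·θ̇² = 15.085394 + -2.275612 − -0.011962 = 12.821744
step 2→3:
  ẍ = (ẋ'−ẋ)/dt = (-0.999785262−-1.088634097)/0.025963 = 3.422133
  θ̈ = (θ̇'−θ̇)/dt = (0.276935546−0.377659020)/0.025963 = -3.879501
  sinθ=-0.112522, cosθ=0.993649
  F = (M+m)·ẍ + m·l·cosθ·θ̈ − m·l·sinθ·θ̇² = 3.046133 + -0.567740 − -0.002364 = 2.480756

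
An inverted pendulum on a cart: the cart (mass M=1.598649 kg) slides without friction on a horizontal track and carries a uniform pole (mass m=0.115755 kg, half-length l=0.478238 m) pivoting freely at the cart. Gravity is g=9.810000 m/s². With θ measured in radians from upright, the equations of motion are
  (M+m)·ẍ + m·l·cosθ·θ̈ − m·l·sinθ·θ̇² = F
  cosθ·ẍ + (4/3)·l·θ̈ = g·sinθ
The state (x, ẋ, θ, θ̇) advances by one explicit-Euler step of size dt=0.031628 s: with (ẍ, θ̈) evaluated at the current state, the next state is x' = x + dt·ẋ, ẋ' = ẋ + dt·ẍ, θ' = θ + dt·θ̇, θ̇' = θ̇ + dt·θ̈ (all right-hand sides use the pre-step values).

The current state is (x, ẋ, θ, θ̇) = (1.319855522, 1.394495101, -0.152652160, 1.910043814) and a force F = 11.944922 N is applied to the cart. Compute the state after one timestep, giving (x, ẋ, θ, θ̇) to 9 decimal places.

sinθ=-0.152059983, cosθ=0.988371267
temp = (F + m·l·θ̇²·sinθ)/(M+m) = (11.944922 + -0.030710397)/1.714404 = 6.949477254
θ̈ = (g·sinθ − cosθ·temp)/(l·(4/3 − m·cos²θ/(M+m))) = -13.793555902
ẍ = temp − m·l·θ̈·cosθ/(M+m) = 7.389694468
Euler: x'=1.319855522+0.031628·1.394495101=1.363960613, ẋ'=1.394495101+0.031628·7.389694468=1.628216358
       θ'=-0.152652160+0.031628·1.910043814=-0.092241294, θ̇'=1.910043814+0.031628·-13.793555902=1.473781228

(1.363960613, 1.628216358, -0.092241294, 1.473781228)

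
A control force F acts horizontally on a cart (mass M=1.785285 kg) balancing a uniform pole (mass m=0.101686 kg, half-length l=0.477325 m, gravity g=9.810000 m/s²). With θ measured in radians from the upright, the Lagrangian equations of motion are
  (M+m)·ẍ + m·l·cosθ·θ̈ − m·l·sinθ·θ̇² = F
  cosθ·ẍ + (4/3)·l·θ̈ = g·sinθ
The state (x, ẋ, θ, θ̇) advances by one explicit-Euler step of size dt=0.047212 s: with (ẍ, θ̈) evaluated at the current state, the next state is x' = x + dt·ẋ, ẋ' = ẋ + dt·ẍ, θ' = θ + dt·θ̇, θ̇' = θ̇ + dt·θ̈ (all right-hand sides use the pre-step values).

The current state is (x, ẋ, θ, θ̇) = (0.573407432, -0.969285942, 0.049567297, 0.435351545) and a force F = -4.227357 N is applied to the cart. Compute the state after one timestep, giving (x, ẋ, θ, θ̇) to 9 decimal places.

(0.527645504, -1.080451164, 0.070121114, 0.645862783)

sinθ=0.049547002, cosθ=0.998771793
temp = (F + m·l·θ̇²·sinθ)/(M+m) = (-4.227357 + 0.000455799)/1.886971 = -2.240045661
θ̈ = (g·sinθ − cosθ·temp)/(l·(4/3 − m·cos²θ/(M+m))) = 4.458850246
ẍ = temp − m·l·θ̈·cosθ/(M+m) = -2.354596764
Euler: x'=0.573407432+0.047212·-0.969285942=0.527645504, ẋ'=-0.969285942+0.047212·-2.354596764=-1.080451164
       θ'=0.049567297+0.047212·0.435351545=0.070121114, θ̇'=0.435351545+0.047212·4.458850246=0.645862783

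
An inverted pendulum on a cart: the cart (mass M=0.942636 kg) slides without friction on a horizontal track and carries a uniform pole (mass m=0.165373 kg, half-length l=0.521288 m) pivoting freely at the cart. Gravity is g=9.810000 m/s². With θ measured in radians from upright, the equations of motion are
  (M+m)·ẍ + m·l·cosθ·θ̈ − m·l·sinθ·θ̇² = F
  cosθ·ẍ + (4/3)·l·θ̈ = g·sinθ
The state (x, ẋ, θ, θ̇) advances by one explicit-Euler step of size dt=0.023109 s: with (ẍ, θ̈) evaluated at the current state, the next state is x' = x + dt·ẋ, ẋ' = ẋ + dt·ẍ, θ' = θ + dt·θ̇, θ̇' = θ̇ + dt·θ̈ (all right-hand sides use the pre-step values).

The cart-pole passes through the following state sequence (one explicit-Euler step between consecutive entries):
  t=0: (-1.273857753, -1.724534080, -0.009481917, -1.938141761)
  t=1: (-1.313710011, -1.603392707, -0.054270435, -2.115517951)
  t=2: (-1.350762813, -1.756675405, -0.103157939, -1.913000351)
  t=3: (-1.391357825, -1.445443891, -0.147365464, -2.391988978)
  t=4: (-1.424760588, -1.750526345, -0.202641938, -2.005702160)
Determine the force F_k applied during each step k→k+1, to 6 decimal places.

step 0→1:
  ẍ = (ẋ'−ẋ)/dt = (-1.603392707−-1.724534080)/0.023109 = 5.242173
  θ̈ = (θ̇'−θ̇)/dt = (-2.115517951−-1.938141761)/0.023109 = -7.675632
  sinθ=-0.009482, cosθ=0.999955
  F = (M+m)·ẍ + m·l·cosθ·θ̈ − m·l·sinθ·θ̇² = 5.808375 + -0.661663 − -0.003070 = 5.149782
step 1→2:
  ẍ = (ẋ'−ẋ)/dt = (-1.756675405−-1.603392707)/0.023109 = -6.633030
  θ̈ = (θ̇'−θ̇)/dt = (-1.913000351−-2.115517951)/0.023109 = 8.763581
  sinθ=-0.054244, cosθ=0.998528
  F = (M+m)·ẍ + m·l·cosθ·θ̈ − m·l·sinθ·θ̇² = -7.349457 + 0.754369 − -0.020928 = -6.574160
step 2→3:
  ẍ = (ẋ'−ẋ)/dt = (-1.445443891−-1.756675405)/0.023109 = 13.467978
  θ̈ = (θ̇'−θ̇)/dt = (-2.391988978−-1.913000351)/0.023109 = -20.727363
  sinθ=-0.102975, cosθ=0.994684
  F = (M+m)·ẍ + m·l·cosθ·θ̈ − m·l·sinθ·θ̇² = 14.922641 + -1.777344 − -0.032487 = 13.177784
step 3→4:
  ẍ = (ẋ'−ẋ)/dt = (-1.750526345−-1.445443891)/0.023109 = -13.201889
  θ̈ = (θ̇'−θ̇)/dt = (-2.005702160−-2.391988978)/0.023109 = 16.715860
  sinθ=-0.146833, cosθ=0.989161
  F = (M+m)·ẍ + m·l·cosθ·θ̈ − m·l·sinθ·θ̇² = -14.627812 + 1.425405 − -0.072424 = -13.129983

F_0 = 5.149782 N
F_1 = -6.574160 N
F_2 = 13.177784 N
F_3 = -13.129983 N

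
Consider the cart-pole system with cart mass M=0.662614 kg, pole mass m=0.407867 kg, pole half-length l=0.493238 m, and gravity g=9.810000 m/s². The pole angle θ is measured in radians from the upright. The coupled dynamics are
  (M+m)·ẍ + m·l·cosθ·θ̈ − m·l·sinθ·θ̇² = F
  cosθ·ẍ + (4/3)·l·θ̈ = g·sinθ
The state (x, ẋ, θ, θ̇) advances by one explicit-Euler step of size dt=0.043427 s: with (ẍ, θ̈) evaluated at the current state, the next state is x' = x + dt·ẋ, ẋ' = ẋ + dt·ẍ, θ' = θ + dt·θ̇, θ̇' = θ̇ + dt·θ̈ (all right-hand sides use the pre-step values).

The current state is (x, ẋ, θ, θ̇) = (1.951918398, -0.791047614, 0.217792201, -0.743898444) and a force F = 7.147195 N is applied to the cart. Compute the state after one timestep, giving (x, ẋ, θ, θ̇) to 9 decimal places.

(1.917565573, -0.426500173, 0.185486923, -1.145150793)

sinθ=0.216074508, cosθ=0.976376878
temp = (F + m·l·θ̇²·sinθ)/(M+m) = (7.147195 + 0.024055031)/1.070481 = 6.699091372
θ̈ = (g·sinθ − cosθ·temp)/(l·(4/3 − m·cos²θ/(M+m))) = -9.239697628
ẍ = temp − m·l·θ̈·cosθ/(M+m) = 8.394488247
Euler: x'=1.951918398+0.043427·-0.791047614=1.917565573, ẋ'=-0.791047614+0.043427·8.394488247=-0.426500173
       θ'=0.217792201+0.043427·-0.743898444=0.185486923, θ̇'=-0.743898444+0.043427·-9.239697628=-1.145150793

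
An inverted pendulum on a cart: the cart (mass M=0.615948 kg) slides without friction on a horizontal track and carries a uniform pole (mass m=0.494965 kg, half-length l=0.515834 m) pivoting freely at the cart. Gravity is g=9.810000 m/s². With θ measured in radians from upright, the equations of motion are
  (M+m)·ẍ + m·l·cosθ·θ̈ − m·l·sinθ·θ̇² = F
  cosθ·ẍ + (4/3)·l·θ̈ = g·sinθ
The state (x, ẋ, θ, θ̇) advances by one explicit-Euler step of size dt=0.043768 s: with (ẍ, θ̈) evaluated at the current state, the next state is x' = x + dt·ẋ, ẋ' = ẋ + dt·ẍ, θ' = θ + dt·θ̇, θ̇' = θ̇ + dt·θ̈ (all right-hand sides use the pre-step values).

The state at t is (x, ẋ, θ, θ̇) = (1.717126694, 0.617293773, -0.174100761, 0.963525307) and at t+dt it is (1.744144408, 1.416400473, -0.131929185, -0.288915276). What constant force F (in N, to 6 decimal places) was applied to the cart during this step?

ẍ = (ẋ'−ẋ)/dt = (1.416400473−0.617293773)/0.043768 = 18.257784
θ̈ = (θ̇'−θ̇)/dt = (-0.288915276−0.963525307)/0.043768 = -28.615440
sinθ=-0.173223, cosθ=0.984883
F = (M+m)·ẍ + m·l·cosθ·θ̈ − m·l·sinθ·θ̇² = 20.282810 + -7.195639 − -0.041060 = 13.128230

F = 13.128230 N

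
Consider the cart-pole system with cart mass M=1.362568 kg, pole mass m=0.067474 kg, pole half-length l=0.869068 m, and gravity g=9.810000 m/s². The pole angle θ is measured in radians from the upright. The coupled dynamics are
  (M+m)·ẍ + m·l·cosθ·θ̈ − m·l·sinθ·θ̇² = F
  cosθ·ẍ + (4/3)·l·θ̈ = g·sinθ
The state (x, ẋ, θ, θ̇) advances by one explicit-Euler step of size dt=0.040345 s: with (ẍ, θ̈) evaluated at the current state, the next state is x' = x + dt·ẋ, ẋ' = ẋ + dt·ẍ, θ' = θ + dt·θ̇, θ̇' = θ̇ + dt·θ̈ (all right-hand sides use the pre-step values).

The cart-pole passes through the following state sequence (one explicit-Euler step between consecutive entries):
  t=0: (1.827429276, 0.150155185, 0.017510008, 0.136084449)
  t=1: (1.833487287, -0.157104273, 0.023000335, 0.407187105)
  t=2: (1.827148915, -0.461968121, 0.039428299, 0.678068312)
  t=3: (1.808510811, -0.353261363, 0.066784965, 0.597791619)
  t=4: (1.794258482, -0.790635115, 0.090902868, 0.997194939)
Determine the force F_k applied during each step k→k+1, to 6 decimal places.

F_0 = -10.496959 N
F_1 = -10.412616 N
F_2 = 3.735497 N
F_3 = -14.925038 N

step 0→1:
  ẍ = (ẋ'−ẋ)/dt = (-0.157104273−0.150155185)/0.040345 = -7.615800
  θ̈ = (θ̇'−θ̇)/dt = (0.407187105−0.136084449)/0.040345 = 6.719610
  sinθ=0.017509, cosθ=0.999847
  F = (M+m)·ẍ + m·l·cosθ·θ̈ − m·l·sinθ·θ̇² = -10.890914 + 0.393974 − 0.000019 = -10.496959
step 1→2:
  ẍ = (ẋ'−ẋ)/dt = (-0.461968121−-0.157104273)/0.040345 = -7.556422
  θ̈ = (θ̇'−θ̇)/dt = (0.678068312−0.407187105)/0.040345 = 6.714121
  sinθ=0.022998, cosθ=0.999736
  F = (M+m)·ẍ + m·l·cosθ·θ̈ − m·l·sinθ·θ̇² = -10.806001 + 0.393609 − 0.000224 = -10.412616
step 2→3:
  ẍ = (ẋ'−ẋ)/dt = (-0.353261363−-0.461968121)/0.040345 = 2.694429
  θ̈ = (θ̇'−θ̇)/dt = (0.597791619−0.678068312)/0.040345 = -1.989756
  sinθ=0.039418, cosθ=0.999223
  F = (M+m)·ẍ + m·l·cosθ·θ̈ − m·l·sinθ·θ̇² = 3.853147 + -0.116588 − 0.001063 = 3.735497
step 3→4:
  ẍ = (ẋ'−ẋ)/dt = (-0.790635115−-0.353261363)/0.040345 = -10.840842
  θ̈ = (θ̇'−θ̇)/dt = (0.997194939−0.597791619)/0.040345 = 9.899698
  sinθ=0.066735, cosθ=0.997771
  F = (M+m)·ẍ + m·l·cosθ·θ̈ − m·l·sinθ·θ̇² = -15.502859 + 0.579219 − 0.001398 = -14.925038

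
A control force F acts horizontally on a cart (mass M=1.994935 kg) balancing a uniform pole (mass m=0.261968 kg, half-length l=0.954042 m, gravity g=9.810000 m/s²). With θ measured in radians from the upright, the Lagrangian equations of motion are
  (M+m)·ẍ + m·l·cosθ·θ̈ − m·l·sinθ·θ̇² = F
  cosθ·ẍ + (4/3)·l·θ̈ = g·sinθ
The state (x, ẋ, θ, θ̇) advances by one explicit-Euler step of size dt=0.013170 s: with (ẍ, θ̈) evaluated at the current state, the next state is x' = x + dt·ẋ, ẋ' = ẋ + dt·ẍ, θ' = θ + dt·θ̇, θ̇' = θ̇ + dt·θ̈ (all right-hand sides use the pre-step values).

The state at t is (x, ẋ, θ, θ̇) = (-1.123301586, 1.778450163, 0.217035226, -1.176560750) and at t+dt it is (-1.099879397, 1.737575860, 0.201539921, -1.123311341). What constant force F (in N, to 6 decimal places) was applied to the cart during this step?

ẍ = (ẋ'−ẋ)/dt = (1.737575860−1.778450163)/0.013170 = -3.103592
θ̈ = (θ̇'−θ̇)/dt = (-1.123311341−-1.176560750)/0.013170 = 4.043235
sinθ=0.215335, cosθ=0.976540
F = (M+m)·ẍ + m·l·cosθ·θ̈ − m·l·sinθ·θ̇² = -7.004505 + 0.986813 − 0.074501 = -6.092193

F = -6.092193 N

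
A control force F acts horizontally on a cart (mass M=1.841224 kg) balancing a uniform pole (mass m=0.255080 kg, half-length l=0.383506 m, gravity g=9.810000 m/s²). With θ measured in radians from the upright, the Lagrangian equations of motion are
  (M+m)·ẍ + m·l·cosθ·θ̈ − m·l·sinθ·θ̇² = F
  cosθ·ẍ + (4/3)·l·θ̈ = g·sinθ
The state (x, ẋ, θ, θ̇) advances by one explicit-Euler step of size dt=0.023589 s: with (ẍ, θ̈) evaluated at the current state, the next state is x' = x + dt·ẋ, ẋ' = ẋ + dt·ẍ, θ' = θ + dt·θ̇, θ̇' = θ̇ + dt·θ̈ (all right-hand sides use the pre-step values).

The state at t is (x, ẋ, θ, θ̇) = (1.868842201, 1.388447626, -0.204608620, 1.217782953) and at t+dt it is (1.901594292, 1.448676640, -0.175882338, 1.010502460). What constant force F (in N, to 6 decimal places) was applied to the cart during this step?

ẍ = (ẋ'−ẋ)/dt = (1.448676640−1.388447626)/0.023589 = 2.553267
θ̈ = (θ̇'−θ̇)/dt = (1.010502460−1.217782953)/0.023589 = -8.787167
sinθ=-0.203184, cosθ=0.979141
F = (M+m)·ẍ + m·l·cosθ·θ̈ − m·l·sinθ·θ̇² = 5.352424 + -0.841671 − -0.029477 = 4.540229

F = 4.540229 N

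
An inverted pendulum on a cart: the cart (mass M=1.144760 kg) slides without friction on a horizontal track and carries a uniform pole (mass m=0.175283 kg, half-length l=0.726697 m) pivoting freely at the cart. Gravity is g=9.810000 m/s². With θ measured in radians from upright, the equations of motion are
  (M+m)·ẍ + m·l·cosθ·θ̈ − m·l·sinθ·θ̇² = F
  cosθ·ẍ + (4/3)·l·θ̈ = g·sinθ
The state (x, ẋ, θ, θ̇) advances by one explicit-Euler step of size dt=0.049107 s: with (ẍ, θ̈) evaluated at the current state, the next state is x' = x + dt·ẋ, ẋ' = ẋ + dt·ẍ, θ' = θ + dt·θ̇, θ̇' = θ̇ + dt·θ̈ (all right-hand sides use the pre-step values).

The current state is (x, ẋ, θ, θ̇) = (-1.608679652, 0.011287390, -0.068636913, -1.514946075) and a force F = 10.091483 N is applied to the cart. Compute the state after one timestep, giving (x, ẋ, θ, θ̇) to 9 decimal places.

sinθ=-0.068583034, cosθ=0.997645412
temp = (F + m·l·θ̇²·sinθ)/(M+m) = (10.091483 + -0.020049530)/1.320043 = 7.629625300
θ̈ = (g·sinθ − cosθ·temp)/(l·(4/3 − m·cos²θ/(M+m))) = -9.490861164
ẍ = temp − m·l·θ̈·cosθ/(M+m) = 8.543290148
Euler: x'=-1.608679652+0.049107·0.011287390=-1.608125362, ẋ'=0.011287390+0.049107·8.543290148=0.430822739
       θ'=-0.068636913+0.049107·-1.514946075=-0.143031370, θ̇'=-1.514946075+0.049107·-9.490861164=-1.981013794

(-1.608125362, 0.430822739, -0.143031370, -1.981013794)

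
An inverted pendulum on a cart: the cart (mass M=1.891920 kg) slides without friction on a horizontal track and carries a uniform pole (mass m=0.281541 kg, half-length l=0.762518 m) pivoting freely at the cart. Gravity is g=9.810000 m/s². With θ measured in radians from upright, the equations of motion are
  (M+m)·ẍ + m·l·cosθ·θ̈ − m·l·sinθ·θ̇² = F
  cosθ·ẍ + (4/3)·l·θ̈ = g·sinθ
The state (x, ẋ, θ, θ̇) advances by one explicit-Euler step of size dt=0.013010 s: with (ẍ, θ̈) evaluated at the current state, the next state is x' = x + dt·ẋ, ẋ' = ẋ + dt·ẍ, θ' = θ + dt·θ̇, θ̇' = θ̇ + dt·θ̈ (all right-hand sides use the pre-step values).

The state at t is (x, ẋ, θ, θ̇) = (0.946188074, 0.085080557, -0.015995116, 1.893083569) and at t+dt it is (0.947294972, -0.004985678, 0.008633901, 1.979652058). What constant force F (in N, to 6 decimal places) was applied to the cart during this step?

ẍ = (ẋ'−ẋ)/dt = (-0.004985678−0.085080557)/0.013010 = -6.922847
θ̈ = (θ̇'−θ̇)/dt = (1.979652058−1.893083569)/0.013010 = 6.653996
sinθ=-0.015994, cosθ=0.999872
F = (M+m)·ẍ + m·l·cosθ·θ̈ − m·l·sinθ·θ̇² = -15.046537 + 1.428298 − -0.012306 = -13.605934

F = -13.605934 N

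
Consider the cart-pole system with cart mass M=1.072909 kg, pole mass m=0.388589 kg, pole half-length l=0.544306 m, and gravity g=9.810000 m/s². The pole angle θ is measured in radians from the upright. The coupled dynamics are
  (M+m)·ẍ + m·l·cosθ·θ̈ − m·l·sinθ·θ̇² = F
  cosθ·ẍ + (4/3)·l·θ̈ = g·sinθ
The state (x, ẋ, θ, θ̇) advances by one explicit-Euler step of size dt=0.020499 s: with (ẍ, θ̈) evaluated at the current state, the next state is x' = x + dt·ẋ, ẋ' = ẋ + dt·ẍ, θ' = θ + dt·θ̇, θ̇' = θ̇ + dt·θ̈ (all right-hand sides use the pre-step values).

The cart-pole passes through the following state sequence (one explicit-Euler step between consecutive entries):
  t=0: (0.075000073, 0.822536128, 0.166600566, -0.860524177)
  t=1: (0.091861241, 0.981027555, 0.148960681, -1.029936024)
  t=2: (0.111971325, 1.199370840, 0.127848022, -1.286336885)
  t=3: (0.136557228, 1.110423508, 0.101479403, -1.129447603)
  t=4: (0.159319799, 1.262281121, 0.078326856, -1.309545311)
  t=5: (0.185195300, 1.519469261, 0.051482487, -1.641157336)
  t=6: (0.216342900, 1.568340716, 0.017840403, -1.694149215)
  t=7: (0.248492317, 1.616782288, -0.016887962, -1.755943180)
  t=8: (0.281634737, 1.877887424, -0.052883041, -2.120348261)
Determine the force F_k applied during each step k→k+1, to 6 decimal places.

F_0 = 9.550031 N
F_1 = 12.917439 N
F_2 = -4.780625 N
F_3 = 8.950805 N
F_4 = 14.896995 N
F_5 = 2.908974 N
F_6 = 2.805367 N
F_7 = 14.867339 N

step 0→1:
  ẍ = (ẋ'−ẋ)/dt = (0.981027555−0.822536128)/0.020499 = 7.731666
  θ̈ = (θ̇'−θ̇)/dt = (-1.029936024−-0.860524177)/0.020499 = -8.264396
  sinθ=0.165831, cosθ=0.986154
  F = (M+m)·ẍ + m·l·cosθ·θ̈ − m·l·sinθ·θ̇² = 11.299815 + -1.723811 − 0.025973 = 9.550031
step 1→2:
  ẍ = (ẋ'−ẋ)/dt = (1.199370840−0.981027555)/0.020499 = 10.651412
  θ̈ = (θ̇'−θ̇)/dt = (-1.286336885−-1.029936024)/0.020499 = -12.507969
  sinθ=0.148410, cosθ=0.988926
  F = (M+m)·ẍ + m·l·cosθ·θ̈ − m·l·sinθ·θ̇² = 15.567017 + -2.616280 − 0.033298 = 12.917439
step 2→3:
  ẍ = (ẋ'−ẋ)/dt = (1.110423508−1.199370840)/0.020499 = -4.339106
  θ̈ = (θ̇'−θ̇)/dt = (-1.129447603−-1.286336885)/0.020499 = 7.653509
  sinθ=0.127500, cosθ=0.991839
  F = (M+m)·ẍ + m·l·cosθ·θ̈ − m·l·sinθ·θ̇² = -6.341595 + 1.605592 − 0.044622 = -4.780625
step 3→4:
  ẍ = (ẋ'−ẋ)/dt = (1.262281121−1.110423508)/0.020499 = 7.408050
  θ̈ = (θ̇'−θ̇)/dt = (-1.309545311−-1.129447603)/0.020499 = -8.785683
  sinθ=0.101305, cosθ=0.994855
  F = (M+m)·ẍ + m·l·cosθ·θ̈ − m·l·sinθ·θ̇² = 10.826850 + -1.848711 − 0.027334 = 8.950805
step 4→5:
  ẍ = (ẋ'−ẋ)/dt = (1.519469261−1.262281121)/0.020499 = 12.546375
  θ̈ = (θ̇'−θ̇)/dt = (-1.641157336−-1.309545311)/0.020499 = -16.176985
  sinθ=0.078247, cosθ=0.996934
  F = (M+m)·ẍ + m·l·cosθ·θ̈ − m·l·sinθ·θ̇² = 18.336502 + -3.411125 − 0.028382 = 14.896995
step 5→6:
  ẍ = (ẋ'−ẋ)/dt = (1.568340716−1.519469261)/0.020499 = 2.384090
  θ̈ = (θ̇'−θ̇)/dt = (-1.694149215−-1.641157336)/0.020499 = -2.585096
  sinθ=0.051460, cosθ=0.998675
  F = (M+m)·ẍ + m·l·cosθ·θ̈ − m·l·sinθ·θ̇² = 3.484342 + -0.546053 − 0.029316 = 2.908974
step 6→7:
  ẍ = (ẋ'−ẋ)/dt = (1.616782288−1.568340716)/0.020499 = 2.363119
  θ̈ = (θ̇'−θ̇)/dt = (-1.755943180−-1.694149215)/0.020499 = -3.014487
  sinθ=0.017839, cosθ=0.999841
  F = (M+m)·ẍ + m·l·cosθ·θ̈ − m·l·sinθ·θ̇² = 3.453693 + -0.637497 − 0.010830 = 2.805367
step 7→8:
  ẍ = (ẋ'−ẋ)/dt = (1.877887424−1.616782288)/0.020499 = 12.737457
  θ̈ = (θ̇'−θ̇)/dt = (-2.120348261−-1.755943180)/0.020499 = -17.776725
  sinθ=-0.016887, cosθ=0.999857
  F = (M+m)·ẍ + m·l·cosθ·θ̈ − m·l·sinθ·θ̇² = 18.615768 + -3.759442 − -0.011013 = 14.867339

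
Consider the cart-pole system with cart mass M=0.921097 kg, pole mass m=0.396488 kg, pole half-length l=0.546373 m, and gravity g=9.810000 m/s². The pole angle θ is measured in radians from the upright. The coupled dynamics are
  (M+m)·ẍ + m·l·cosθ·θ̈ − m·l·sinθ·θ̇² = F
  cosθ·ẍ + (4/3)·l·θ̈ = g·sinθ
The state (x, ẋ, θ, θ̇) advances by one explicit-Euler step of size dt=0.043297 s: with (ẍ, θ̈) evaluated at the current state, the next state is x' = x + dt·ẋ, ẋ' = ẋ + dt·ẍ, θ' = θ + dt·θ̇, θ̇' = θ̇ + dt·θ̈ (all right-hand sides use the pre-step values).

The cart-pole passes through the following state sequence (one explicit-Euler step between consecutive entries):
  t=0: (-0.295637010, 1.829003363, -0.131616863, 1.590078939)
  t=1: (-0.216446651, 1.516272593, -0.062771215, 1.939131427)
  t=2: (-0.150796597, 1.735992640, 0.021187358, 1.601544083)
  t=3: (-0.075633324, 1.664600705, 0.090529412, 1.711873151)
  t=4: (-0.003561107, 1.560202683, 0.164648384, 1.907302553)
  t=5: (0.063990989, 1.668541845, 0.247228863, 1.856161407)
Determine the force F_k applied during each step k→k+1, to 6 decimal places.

F_0 = -7.713601 N
F_1 = 5.051727 N
F_2 = -1.632431 N
F_3 = -2.260564 N
F_4 = 2.915320 N

step 0→1:
  ẍ = (ẋ'−ẋ)/dt = (1.516272593−1.829003363)/0.043297 = -7.222920
  θ̈ = (θ̇'−θ̇)/dt = (1.939131427−1.590078939)/0.043297 = 8.061817
  sinθ=-0.131237, cosθ=0.991351
  F = (M+m)·ẍ + m·l·cosθ·θ̈ − m·l·sinθ·θ̇² = -9.516811 + 1.731329 − -0.071881 = -7.713601
step 1→2:
  ẍ = (ẋ'−ẋ)/dt = (1.735992640−1.516272593)/0.043297 = 5.074718
  θ̈ = (θ̇'−θ̇)/dt = (1.601544083−1.939131427)/0.043297 = -7.797015
  sinθ=-0.062730, cosθ=0.998031
  F = (M+m)·ẍ + m·l·cosθ·θ̈ − m·l·sinθ·θ̇² = 6.686372 + -1.685743 − -0.051099 = 5.051727
step 2→3:
  ẍ = (ẋ'−ẋ)/dt = (1.664600705−1.735992640)/0.043297 = -1.648889
  θ̈ = (θ̇'−θ̇)/dt = (1.711873151−1.601544083)/0.043297 = 2.548192
  sinθ=0.021186, cosθ=0.999776
  F = (M+m)·ẍ + m·l·cosθ·θ̈ − m·l·sinθ·θ̇² = -2.172551 + 0.551892 − 0.011772 = -1.632431
step 3→4:
  ẍ = (ẋ'−ẋ)/dt = (1.560202683−1.664600705)/0.043297 = -2.411207
  θ̈ = (θ̇'−θ̇)/dt = (1.907302553−1.711873151)/0.043297 = 4.513694
  sinθ=0.090406, cosθ=0.995905
  F = (M+m)·ẍ + m·l·cosθ·θ̈ − m·l·sinθ·θ̇² = -3.176970 + 0.973799 − 0.057393 = -2.260564
step 4→5:
  ẍ = (ẋ'−ẋ)/dt = (1.668541845−1.560202683)/0.043297 = 2.502233
  θ̈ = (θ̇'−θ̇)/dt = (1.856161407−1.907302553)/0.043297 = -1.181171
  sinθ=0.163905, cosθ=0.986476
  F = (M+m)·ẍ + m·l·cosθ·θ̈ − m·l·sinθ·θ̇² = 3.296904 + -0.252417 − 0.129167 = 2.915320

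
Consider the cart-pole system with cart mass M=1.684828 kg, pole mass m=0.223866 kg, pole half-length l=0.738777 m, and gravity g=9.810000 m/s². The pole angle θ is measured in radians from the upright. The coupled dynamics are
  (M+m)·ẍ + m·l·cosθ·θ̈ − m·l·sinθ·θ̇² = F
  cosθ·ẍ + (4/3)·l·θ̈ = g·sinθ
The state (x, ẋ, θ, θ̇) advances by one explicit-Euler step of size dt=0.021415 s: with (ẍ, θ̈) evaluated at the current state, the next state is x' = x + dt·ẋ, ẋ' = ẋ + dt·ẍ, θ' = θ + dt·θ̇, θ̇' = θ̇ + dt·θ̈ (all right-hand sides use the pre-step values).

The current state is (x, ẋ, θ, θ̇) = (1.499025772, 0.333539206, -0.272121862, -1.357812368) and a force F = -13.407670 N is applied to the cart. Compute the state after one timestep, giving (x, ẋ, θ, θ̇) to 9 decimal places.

(1.506168514, 0.173949393, -0.301199414, -1.259082358)

sinθ=-0.268775824, cosθ=0.963202760
temp = (F + m·l·θ̇²·sinθ)/(M+m) = (-13.407670 + -0.081954202)/1.908694 = -7.067462989
θ̈ = (g·sinθ − cosθ·temp)/(l·(4/3 − m·cos²θ/(M+m))) = 4.610320321
ẍ = temp − m·l·θ̈·cosθ/(M+m) = -7.452244341
Euler: x'=1.499025772+0.021415·0.333539206=1.506168514, ẋ'=0.333539206+0.021415·-7.452244341=0.173949393
       θ'=-0.272121862+0.021415·-1.357812368=-0.301199414, θ̇'=-1.357812368+0.021415·4.610320321=-1.259082358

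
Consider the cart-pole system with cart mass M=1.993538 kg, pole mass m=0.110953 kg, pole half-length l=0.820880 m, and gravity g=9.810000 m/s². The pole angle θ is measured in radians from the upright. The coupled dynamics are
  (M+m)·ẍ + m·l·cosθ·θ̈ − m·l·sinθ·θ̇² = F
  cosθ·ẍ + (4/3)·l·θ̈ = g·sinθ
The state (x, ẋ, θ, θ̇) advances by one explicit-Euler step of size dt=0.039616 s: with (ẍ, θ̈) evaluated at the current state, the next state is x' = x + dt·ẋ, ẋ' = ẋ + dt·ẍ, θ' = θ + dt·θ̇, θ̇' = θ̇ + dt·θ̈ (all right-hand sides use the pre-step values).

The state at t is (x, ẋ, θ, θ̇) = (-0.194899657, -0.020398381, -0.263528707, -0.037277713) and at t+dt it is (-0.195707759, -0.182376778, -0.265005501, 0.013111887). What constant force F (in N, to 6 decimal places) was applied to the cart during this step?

F = -8.492775 N

ẍ = (ẋ'−ẋ)/dt = (-0.182376778−-0.020398381)/0.039616 = -4.088712
θ̈ = (θ̇'−θ̇)/dt = (0.013111887−-0.037277713)/0.039616 = 1.271951
sinθ=-0.260489, cosθ=0.965477
F = (M+m)·ẍ + m·l·cosθ·θ̈ − m·l·sinθ·θ̇² = -8.604657 + 0.111849 − -0.000033 = -8.492775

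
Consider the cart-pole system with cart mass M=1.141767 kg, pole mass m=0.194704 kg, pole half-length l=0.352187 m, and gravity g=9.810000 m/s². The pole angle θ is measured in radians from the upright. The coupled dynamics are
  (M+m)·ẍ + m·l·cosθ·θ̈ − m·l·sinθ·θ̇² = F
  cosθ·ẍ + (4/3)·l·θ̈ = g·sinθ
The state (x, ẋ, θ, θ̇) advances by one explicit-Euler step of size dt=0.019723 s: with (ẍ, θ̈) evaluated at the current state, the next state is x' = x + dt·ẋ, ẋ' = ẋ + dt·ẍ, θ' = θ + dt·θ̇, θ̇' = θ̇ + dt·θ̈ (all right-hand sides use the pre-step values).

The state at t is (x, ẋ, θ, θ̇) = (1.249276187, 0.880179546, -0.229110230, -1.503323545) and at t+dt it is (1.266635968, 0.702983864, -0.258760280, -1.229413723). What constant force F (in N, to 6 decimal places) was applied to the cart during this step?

ẍ = (ẋ'−ẋ)/dt = (0.702983864−0.880179546)/0.019723 = -8.984215
θ̈ = (θ̇'−θ̇)/dt = (-1.229413723−-1.503323545)/0.019723 = 13.887838
sinθ=-0.227111, cosθ=0.973869
F = (M+m)·ẍ + m·l·cosθ·θ̈ − m·l·sinθ·θ̇² = -12.007143 + 0.927435 − -0.035196 = -11.044513

F = -11.044513 N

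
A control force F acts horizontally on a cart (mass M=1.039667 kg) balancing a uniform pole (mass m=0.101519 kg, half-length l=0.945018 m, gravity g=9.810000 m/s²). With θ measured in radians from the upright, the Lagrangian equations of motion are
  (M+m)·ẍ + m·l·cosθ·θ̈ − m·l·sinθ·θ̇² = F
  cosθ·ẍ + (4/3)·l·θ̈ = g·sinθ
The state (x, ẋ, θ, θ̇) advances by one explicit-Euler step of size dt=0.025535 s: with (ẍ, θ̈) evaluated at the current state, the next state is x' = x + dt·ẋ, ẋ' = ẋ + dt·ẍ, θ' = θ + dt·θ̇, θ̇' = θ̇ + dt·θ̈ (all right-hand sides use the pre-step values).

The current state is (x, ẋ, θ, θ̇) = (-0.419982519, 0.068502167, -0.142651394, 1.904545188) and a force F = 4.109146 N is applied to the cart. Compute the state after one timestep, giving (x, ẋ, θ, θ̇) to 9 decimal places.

sinθ=-0.142168074, cosθ=0.989842532
temp = (F + m·l·θ̇²·sinθ)/(M+m) = (4.109146 + -0.049473434)/1.141186 = 3.557415326
θ̈ = (g·sinθ − cosθ·temp)/(l·(4/3 − m·cos²θ/(M+m))) = -4.174354398
ẍ = temp − m·l·θ̈·cosθ/(M+m) = 3.904780604
Euler: x'=-0.419982519+0.025535·0.068502167=-0.418233316, ẋ'=0.068502167+0.025535·3.904780604=0.168210740
       θ'=-0.142651394+0.025535·1.904545188=-0.094018833, θ̇'=1.904545188+0.025535·-4.174354398=1.797953048

(-0.418233316, 0.168210740, -0.094018833, 1.797953048)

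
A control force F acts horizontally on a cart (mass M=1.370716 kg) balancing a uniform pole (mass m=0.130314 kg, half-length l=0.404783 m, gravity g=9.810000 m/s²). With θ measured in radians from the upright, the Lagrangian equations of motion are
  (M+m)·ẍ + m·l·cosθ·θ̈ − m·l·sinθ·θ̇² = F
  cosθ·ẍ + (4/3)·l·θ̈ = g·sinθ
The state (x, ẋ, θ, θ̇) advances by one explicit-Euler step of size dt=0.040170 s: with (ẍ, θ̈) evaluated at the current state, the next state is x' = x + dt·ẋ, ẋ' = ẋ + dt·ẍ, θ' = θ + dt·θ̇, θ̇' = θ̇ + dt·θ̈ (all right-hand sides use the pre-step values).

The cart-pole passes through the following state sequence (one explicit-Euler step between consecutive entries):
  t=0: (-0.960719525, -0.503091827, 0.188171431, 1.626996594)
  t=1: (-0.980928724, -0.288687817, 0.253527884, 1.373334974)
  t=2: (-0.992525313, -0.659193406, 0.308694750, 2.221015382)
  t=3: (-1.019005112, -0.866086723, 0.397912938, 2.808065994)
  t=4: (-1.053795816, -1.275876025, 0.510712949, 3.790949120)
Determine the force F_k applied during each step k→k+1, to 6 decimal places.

F_0 = 7.658288 N
F_1 = -12.792072 N
F_2 = -7.075583 N
F_3 = -14.283919 N

step 0→1:
  ẍ = (ẋ'−ẋ)/dt = (-0.288687817−-0.503091827)/0.040170 = 5.337416
  θ̈ = (θ̇'−θ̇)/dt = (1.373334974−1.626996594)/0.040170 = -6.314703
  sinθ=0.187063, cosθ=0.982348
  F = (M+m)·ẍ + m·l·cosθ·θ̈ − m·l·sinθ·θ̇² = 8.011622 + -0.327214 − 0.026120 = 7.658288
step 1→2:
  ẍ = (ẋ'−ẋ)/dt = (-0.659193406−-0.288687817)/0.040170 = -9.223440
  θ̈ = (θ̇'−θ̇)/dt = (2.221015382−1.373334974)/0.040170 = 21.102325
  sinθ=0.250821, cosθ=0.968034
  F = (M+m)·ẍ + m·l·cosθ·θ̈ − m·l·sinθ·θ̇² = -13.844660 + 1.077542 − 0.024953 = -12.792072
step 2→3:
  ẍ = (ẋ'−ẋ)/dt = (-0.866086723−-0.659193406)/0.040170 = -5.150444
  θ̈ = (θ̇'−θ̇)/dt = (2.808065994−2.221015382)/0.040170 = 14.614155
  sinθ=0.303815, cosθ=0.952731
  F = (M+m)·ẍ + m·l·cosθ·θ̈ − m·l·sinθ·θ̇² = -7.730970 + 0.734442 − 0.079054 = -7.075583
step 3→4:
  ẍ = (ẋ'−ẋ)/dt = (-1.275876025−-0.866086723)/0.040170 = -10.201377
  θ̈ = (θ̇'−θ̇)/dt = (3.790949120−2.808065994)/0.040170 = 24.468089
  sinθ=0.387495, cosθ=0.921872
  F = (M+m)·ẍ + m·l·cosθ·θ̈ − m·l·sinθ·θ̇² = -15.312572 + 1.189827 − 0.161174 = -14.283919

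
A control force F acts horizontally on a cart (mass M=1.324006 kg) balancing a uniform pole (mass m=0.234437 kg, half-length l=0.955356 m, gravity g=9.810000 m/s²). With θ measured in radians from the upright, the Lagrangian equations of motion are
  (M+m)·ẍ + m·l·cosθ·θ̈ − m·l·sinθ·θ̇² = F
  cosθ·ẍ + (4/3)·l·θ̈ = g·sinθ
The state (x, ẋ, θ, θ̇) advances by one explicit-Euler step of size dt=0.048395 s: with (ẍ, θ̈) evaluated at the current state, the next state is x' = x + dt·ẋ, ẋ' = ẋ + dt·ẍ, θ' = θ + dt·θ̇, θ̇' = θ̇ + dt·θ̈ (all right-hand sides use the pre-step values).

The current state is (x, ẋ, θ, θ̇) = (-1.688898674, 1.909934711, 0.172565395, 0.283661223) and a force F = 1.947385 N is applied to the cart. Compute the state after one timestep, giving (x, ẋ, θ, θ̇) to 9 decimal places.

sinθ=0.171710204, cosθ=0.985147505
temp = (F + m·l·θ̇²·sinθ)/(M+m) = (1.947385 + 0.003094478)/1.558443 = 1.251556508
θ̈ = (g·sinθ − cosθ·temp)/(l·(4/3 − m·cos²θ/(M+m))) = 0.398040236
ẍ = temp − m·l·θ̈·cosθ/(M+m) = 1.195201994
Euler: x'=-1.688898674+0.048395·1.909934711=-1.596467384, ẋ'=1.909934711+0.048395·1.195201994=1.967776511
       θ'=0.172565395+0.048395·0.283661223=0.186293180, θ̇'=0.283661223+0.048395·0.398040236=0.302924380

(-1.596467384, 1.967776511, 0.186293180, 0.302924380)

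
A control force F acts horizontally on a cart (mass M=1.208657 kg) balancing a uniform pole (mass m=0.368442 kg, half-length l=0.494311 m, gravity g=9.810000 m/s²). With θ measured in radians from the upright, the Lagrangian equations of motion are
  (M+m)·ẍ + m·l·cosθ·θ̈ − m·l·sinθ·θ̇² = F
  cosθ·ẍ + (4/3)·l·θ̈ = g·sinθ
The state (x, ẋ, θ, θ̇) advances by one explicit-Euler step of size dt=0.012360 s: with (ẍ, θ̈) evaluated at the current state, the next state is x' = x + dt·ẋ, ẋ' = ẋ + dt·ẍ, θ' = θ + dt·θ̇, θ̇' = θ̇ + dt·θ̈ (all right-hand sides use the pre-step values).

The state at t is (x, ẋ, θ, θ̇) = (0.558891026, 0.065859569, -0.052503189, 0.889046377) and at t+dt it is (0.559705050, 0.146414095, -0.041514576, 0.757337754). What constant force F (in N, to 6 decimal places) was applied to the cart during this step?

ẍ = (ẋ'−ẋ)/dt = (0.146414095−0.065859569)/0.012360 = 6.517356
θ̈ = (θ̇'−θ̇)/dt = (0.757337754−0.889046377)/0.012360 = -10.656037
sinθ=-0.052479, cosθ=0.998622
F = (M+m)·ẍ + m·l·cosθ·θ̈ − m·l·sinθ·θ̇² = 10.278516 + -1.938056 − -0.007554 = 8.348015

F = 8.348015 N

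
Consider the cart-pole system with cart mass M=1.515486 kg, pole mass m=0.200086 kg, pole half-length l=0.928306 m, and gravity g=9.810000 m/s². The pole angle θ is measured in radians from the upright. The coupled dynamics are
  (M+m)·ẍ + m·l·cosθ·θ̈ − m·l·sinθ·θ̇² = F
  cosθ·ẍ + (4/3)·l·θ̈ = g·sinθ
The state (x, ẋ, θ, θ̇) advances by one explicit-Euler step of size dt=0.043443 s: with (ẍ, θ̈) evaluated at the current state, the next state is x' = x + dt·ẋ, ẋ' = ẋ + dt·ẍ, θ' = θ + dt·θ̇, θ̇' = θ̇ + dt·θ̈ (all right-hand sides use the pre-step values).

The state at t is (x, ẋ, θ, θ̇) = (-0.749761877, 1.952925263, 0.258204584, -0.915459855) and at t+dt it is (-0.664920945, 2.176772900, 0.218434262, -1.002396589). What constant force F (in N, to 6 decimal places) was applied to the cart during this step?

ẍ = (ẋ'−ẋ)/dt = (2.176772900−1.952925263)/0.043443 = 5.152674
θ̈ = (θ̇'−θ̇)/dt = (-1.002396589−-0.915459855)/0.043443 = -2.001168
sinθ=0.255345, cosθ=0.966850
F = (M+m)·ẍ + m·l·cosθ·θ̈ − m·l·sinθ·θ̇² = 8.839784 + -0.359377 − 0.039748 = 8.440659

F = 8.440659 N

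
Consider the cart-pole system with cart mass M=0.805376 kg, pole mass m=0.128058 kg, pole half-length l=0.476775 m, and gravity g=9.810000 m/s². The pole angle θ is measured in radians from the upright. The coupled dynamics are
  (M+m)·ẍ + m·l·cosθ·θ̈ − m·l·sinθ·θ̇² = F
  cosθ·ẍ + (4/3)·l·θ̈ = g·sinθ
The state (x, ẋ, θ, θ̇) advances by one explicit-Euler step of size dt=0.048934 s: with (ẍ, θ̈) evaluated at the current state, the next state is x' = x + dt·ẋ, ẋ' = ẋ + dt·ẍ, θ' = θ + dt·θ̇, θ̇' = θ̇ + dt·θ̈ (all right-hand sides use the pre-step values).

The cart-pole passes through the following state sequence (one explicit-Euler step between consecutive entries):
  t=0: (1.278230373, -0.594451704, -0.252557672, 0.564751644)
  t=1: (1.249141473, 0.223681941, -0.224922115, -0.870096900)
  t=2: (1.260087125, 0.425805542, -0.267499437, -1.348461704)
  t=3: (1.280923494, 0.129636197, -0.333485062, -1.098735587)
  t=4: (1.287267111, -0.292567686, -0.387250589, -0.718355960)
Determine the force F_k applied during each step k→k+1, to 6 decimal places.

step 0→1:
  ẍ = (ẋ'−ẋ)/dt = (0.223681941−-0.594451704)/0.048934 = 16.719125
  θ̈ = (θ̇'−θ̇)/dt = (-0.870096900−0.564751644)/0.048934 = -29.322118
  sinθ=-0.249881, cosθ=0.968276
  F = (M+m)·ẍ + m·l·cosθ·θ̈ − m·l·sinθ·θ̇² = 15.606199 + -1.733464 − -0.004866 = 13.877601
step 1→2:
  ẍ = (ẋ'−ẋ)/dt = (0.425805542−0.223681941)/0.048934 = 4.130535
  θ̈ = (θ̇'−θ̇)/dt = (-1.348461704−-0.870096900)/0.048934 = -9.775714
  sinθ=-0.223030, cosθ=0.974811
  F = (M+m)·ẍ + m·l·cosθ·θ̈ − m·l·sinθ·θ̇² = 3.855582 + -0.581821 − -0.010309 = 3.284070
step 2→3:
  ẍ = (ẋ'−ẋ)/dt = (0.129636197−0.425805542)/0.048934 = -6.052425
  θ̈ = (θ̇'−θ̇)/dt = (-1.098735587−-1.348461704)/0.048934 = 5.103325
  sinθ=-0.264321, cosθ=0.964435
  F = (M+m)·ẍ + m·l·cosθ·θ̈ − m·l·sinθ·θ̇² = -5.649539 + 0.300501 − -0.029345 = -5.319693
step 3→4:
  ẍ = (ẋ'−ẋ)/dt = (-0.292567686−0.129636197)/0.048934 = -8.628027
  θ̈ = (θ̇'−θ̇)/dt = (-0.718355960−-1.098735587)/0.048934 = 7.773320
  sinθ=-0.327338, cosθ=0.944907
  F = (M+m)·ẍ + m·l·cosθ·θ̈ − m·l·sinθ·θ̇² = -8.053694 + 0.448452 − -0.024127 = -7.581115

F_0 = 13.877601 N
F_1 = 3.284070 N
F_2 = -5.319693 N
F_3 = -7.581115 N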